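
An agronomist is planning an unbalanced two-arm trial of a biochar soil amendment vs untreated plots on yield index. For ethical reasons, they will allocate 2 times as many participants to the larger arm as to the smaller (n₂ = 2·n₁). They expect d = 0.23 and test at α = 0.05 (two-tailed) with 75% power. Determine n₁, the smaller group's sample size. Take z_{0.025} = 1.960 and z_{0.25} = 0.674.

n₁ = 197

With allocation ratio k = n₂/n₁ = 2, Var(x̄₁−x̄₂) = σ²(1/n₁ + 1/(k·n₁)) = σ²·(k+1)/(k·n₁).
So n₁ = (1 + 1/k)·((z_{α/2} + z_β)/d)² = 1.500 × (2.634/0.23)².
n₁ = 1.500 × 131.15 = 196.7.
Round up: n₁ = 197, giving n₂ = 2 × 197 = 394.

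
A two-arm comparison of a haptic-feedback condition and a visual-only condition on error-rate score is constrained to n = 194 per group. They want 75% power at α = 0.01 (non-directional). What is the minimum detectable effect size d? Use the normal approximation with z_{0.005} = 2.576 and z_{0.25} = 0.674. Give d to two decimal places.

For two independent groups of n = 194 each: d_min = (z_{α/2} + z_β)·√(2/n).
z-sum = 2.576 + 0.674 = 3.250.
d_min = 3.250 × √(2/194) = 3.250 × 0.1015 = 0.330.

d_min ≈ 0.33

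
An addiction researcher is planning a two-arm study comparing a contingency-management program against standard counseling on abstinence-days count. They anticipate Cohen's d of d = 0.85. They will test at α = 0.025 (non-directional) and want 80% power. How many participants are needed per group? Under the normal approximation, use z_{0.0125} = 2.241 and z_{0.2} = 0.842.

n = 27 per group

For two independent groups with equal n: n = 2·((z_{α/2} + z_β) / d)².
z_{α/2} + z_β = 2.241 + 0.842 = 3.083.
n = 2 × (3.083 / 0.85)² = 2 × 3.627² = 2 × 13.16 = 26.3.
Round up to the next whole participant.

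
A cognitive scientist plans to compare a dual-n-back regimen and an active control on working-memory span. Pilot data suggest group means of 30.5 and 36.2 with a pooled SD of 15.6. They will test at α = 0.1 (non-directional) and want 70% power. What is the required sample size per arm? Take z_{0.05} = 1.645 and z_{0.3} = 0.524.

n = 71 per group

Cohen's d = |M₁ − M₂| / SD_pooled = |30.5 − 36.2| / 15.6 = 5.7 / 15.6 = 0.365.
For two independent groups with equal n: n = 2·((z_{α/2} + z_β) / d)².
z_{α/2} + z_β = 1.645 + 0.524 = 2.169.
n = 2 × (2.169 / 0.365)² = 2 × 5.942² = 2 × 35.31 = 70.6.
Round up to the next whole participant.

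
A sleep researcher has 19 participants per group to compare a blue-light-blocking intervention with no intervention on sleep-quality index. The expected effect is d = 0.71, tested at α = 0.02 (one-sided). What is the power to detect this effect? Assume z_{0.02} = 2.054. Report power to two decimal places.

power ≈ 0.55

For two equal groups, power = Φ(d·√(n/2) − z_{α}).
d·√(n/2) = 0.71 × √(19/2) = 0.71 × 3.082 = 2.188.
z_β = 2.188 − 2.054 = 0.134.
Power = Φ(0.134) = 0.553.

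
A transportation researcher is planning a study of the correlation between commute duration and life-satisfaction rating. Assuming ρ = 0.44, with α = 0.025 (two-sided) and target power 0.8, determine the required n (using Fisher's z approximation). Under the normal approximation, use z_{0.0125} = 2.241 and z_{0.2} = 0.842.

Fisher's z: C = ½·ln((1+r)/(1−r)) = ½·ln(2.5714) = 0.4722.
n = ((z_{α/2} + z_β)/C)² + 3.
(2.241 + 0.842) / 0.4722 = 3.083 / 0.4722 = 6.529.
n = 6.529² + 3 = 42.63 + 3 = 45.6.
Round up.

n = 46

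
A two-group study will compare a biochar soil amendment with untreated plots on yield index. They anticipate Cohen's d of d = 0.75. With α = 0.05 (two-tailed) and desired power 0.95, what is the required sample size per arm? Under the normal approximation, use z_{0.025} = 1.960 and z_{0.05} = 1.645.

n = 47 per group

For two independent groups with equal n: n = 2·((z_{α/2} + z_β) / d)².
z_{α/2} + z_β = 1.960 + 1.645 = 3.605.
n = 2 × (3.605 / 0.75)² = 2 × 4.807² = 2 × 23.10 = 46.2.
Round up to the next whole participant.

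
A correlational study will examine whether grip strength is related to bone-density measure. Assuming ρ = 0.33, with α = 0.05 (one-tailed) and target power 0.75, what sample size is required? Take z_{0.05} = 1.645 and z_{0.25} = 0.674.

Fisher's z: C = ½·ln((1+r)/(1−r)) = ½·ln(1.9851) = 0.3428.
n = ((z_{α} + z_β)/C)² + 3.
(1.645 + 0.674) / 0.3428 = 2.319 / 0.3428 = 6.765.
n = 6.765² + 3 = 45.76 + 3 = 48.8.
Round up.

n = 49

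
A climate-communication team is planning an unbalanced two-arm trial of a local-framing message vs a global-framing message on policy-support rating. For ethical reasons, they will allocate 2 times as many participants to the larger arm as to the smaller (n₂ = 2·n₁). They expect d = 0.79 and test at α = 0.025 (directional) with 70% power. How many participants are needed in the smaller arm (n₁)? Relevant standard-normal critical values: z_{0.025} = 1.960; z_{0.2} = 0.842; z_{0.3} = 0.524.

n₁ = 15

With allocation ratio k = n₂/n₁ = 2, Var(x̄₁−x̄₂) = σ²(1/n₁ + 1/(k·n₁)) = σ²·(k+1)/(k·n₁).
So n₁ = (1 + 1/k)·((z_{α} + z_β)/d)² = 1.500 × (2.484/0.79)².
n₁ = 1.500 × 9.89 = 14.8.
Round up: n₁ = 15, giving n₂ = 2 × 15 = 30.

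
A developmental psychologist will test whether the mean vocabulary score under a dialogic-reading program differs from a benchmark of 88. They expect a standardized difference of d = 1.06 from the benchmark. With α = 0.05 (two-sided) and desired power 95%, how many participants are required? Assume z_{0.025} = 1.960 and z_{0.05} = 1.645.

For a one-sample test: n = ((z_{α/2} + z_β) / d)².
z_{α/2} + z_β = 1.960 + 1.645 = 3.605.
n = (3.605 / 1.06)² = 3.401² = 11.57.
Round up.

n = 12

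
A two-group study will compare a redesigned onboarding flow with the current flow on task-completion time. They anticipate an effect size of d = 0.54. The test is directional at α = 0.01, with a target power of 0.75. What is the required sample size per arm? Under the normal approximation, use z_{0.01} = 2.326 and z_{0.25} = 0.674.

For two independent groups with equal n: n = 2·((z_{α} + z_β) / d)².
z_{α} + z_β = 2.326 + 0.674 = 3.000.
n = 2 × (3.000 / 0.54)² = 2 × 5.556² = 2 × 30.86 = 61.7.
Round up to the next whole participant.

n = 62 per group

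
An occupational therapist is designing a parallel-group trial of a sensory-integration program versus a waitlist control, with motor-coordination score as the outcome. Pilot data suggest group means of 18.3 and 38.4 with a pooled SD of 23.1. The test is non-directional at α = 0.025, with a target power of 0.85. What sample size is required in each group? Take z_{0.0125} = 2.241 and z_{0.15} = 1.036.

Cohen's d = |M₁ − M₂| / SD_pooled = |18.3 − 38.4| / 23.1 = 20.1 / 23.1 = 0.870.
For two independent groups with equal n: n = 2·((z_{α/2} + z_β) / d)².
z_{α/2} + z_β = 2.241 + 1.036 = 3.277.
n = 2 × (3.277 / 0.870)² = 2 × 3.767² = 2 × 14.19 = 28.4.
Round up to the next whole participant.

n = 29 per group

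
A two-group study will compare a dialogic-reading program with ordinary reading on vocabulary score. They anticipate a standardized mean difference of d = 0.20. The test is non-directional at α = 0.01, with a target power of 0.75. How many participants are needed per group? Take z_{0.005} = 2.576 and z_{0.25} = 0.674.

For two independent groups with equal n: n = 2·((z_{α/2} + z_β) / d)².
z_{α/2} + z_β = 2.576 + 0.674 = 3.250.
n = 2 × (3.250 / 0.20)² = 2 × 16.250² = 2 × 264.06 = 528.1.
Round up to the next whole participant.

n = 529 per group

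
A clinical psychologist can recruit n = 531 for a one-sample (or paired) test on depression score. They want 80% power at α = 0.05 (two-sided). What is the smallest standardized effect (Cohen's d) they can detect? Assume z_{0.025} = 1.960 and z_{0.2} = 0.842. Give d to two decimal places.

d_min ≈ 0.12

For a single sample (or paired design) of n = 531: d_min = (z_{α/2} + z_β)/√n.
z-sum = 1.960 + 0.842 = 2.802.
d_min = 2.802 / √531 = 2.802 / 23.043 = 0.122.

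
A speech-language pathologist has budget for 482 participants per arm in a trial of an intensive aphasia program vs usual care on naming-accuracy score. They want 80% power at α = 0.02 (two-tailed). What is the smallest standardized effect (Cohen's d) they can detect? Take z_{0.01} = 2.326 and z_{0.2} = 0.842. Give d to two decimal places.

d_min ≈ 0.20

For two independent groups of n = 482 each: d_min = (z_{α/2} + z_β)·√(2/n).
z-sum = 2.326 + 0.842 = 3.168.
d_min = 3.168 × √(2/482) = 3.168 × 0.0644 = 0.204.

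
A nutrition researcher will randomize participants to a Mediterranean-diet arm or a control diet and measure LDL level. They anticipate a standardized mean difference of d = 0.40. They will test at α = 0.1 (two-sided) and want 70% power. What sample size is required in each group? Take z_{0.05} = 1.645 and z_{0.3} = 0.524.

n = 59 per group

For two independent groups with equal n: n = 2·((z_{α/2} + z_β) / d)².
z_{α/2} + z_β = 1.645 + 0.524 = 2.169.
n = 2 × (2.169 / 0.40)² = 2 × 5.422² = 2 × 29.40 = 58.8.
Round up to the next whole participant.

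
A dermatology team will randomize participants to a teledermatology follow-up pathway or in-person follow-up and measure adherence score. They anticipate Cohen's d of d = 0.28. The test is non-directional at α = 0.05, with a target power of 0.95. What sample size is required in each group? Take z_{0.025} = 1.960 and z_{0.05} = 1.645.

For two independent groups with equal n: n = 2·((z_{α/2} + z_β) / d)².
z_{α/2} + z_β = 1.960 + 1.645 = 3.605.
n = 2 × (3.605 / 0.28)² = 2 × 12.875² = 2 × 165.77 = 331.5.
Round up to the next whole participant.

n = 332 per group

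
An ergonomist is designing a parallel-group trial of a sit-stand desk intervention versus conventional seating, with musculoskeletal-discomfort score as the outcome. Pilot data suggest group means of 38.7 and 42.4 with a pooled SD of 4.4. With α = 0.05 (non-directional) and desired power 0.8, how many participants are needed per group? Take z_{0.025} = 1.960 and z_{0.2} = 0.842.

Cohen's d = |M₁ − M₂| / SD_pooled = |38.7 − 42.4| / 4.4 = 3.7 / 4.4 = 0.841.
For two independent groups with equal n: n = 2·((z_{α/2} + z_β) / d)².
z_{α/2} + z_β = 1.960 + 0.842 = 2.802.
n = 2 × (2.802 / 0.841)² = 2 × 3.332² = 2 × 11.10 = 22.2.
Round up to the next whole participant.

n = 23 per group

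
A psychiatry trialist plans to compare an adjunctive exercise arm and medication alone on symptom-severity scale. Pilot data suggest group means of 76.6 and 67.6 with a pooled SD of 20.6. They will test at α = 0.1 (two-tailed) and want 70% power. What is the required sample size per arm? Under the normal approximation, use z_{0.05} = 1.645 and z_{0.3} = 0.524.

Cohen's d = |M₁ − M₂| / SD_pooled = |76.6 − 67.6| / 20.6 = 9.0 / 20.6 = 0.437.
For two independent groups with equal n: n = 2·((z_{α/2} + z_β) / d)².
z_{α/2} + z_β = 1.645 + 0.524 = 2.169.
n = 2 × (2.169 / 0.437)² = 2 × 4.963² = 2 × 24.64 = 49.3.
Round up to the next whole participant.

n = 50 per group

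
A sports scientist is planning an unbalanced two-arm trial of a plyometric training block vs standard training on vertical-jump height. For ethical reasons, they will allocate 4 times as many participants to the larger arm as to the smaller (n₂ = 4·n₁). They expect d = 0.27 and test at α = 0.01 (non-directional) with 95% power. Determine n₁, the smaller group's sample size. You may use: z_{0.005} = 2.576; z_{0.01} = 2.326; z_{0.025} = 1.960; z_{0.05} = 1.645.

n₁ = 306

With allocation ratio k = n₂/n₁ = 4, Var(x̄₁−x̄₂) = σ²(1/n₁ + 1/(k·n₁)) = σ²·(k+1)/(k·n₁).
So n₁ = (1 + 1/k)·((z_{α/2} + z_β)/d)² = 1.250 × (4.221/0.27)².
n₁ = 1.250 × 244.40 = 305.5.
Round up: n₁ = 306, giving n₂ = 4 × 306 = 1224.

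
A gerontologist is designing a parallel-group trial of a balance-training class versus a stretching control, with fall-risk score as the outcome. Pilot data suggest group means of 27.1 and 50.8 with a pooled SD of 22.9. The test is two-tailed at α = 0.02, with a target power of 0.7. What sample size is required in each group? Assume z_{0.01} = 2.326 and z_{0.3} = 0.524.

Cohen's d = |M₁ − M₂| / SD_pooled = |27.1 − 50.8| / 22.9 = 23.7 / 22.9 = 1.035.
For two independent groups with equal n: n = 2·((z_{α/2} + z_β) / d)².
z_{α/2} + z_β = 2.326 + 0.524 = 2.850.
n = 2 × (2.850 / 1.035)² = 2 × 2.754² = 2 × 7.58 = 15.2.
Round up to the next whole participant.

n = 16 per group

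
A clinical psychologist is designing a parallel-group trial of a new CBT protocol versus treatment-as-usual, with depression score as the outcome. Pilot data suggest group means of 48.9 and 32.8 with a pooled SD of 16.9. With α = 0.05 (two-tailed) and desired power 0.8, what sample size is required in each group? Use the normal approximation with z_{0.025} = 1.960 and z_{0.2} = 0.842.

Cohen's d = |M₁ − M₂| / SD_pooled = |48.9 − 32.8| / 16.9 = 16.1 / 16.9 = 0.953.
For two independent groups with equal n: n = 2·((z_{α/2} + z_β) / d)².
z_{α/2} + z_β = 1.960 + 0.842 = 2.802.
n = 2 × (2.802 / 0.953)² = 2 × 2.940² = 2 × 8.64 = 17.3.
Round up to the next whole participant.

n = 18 per group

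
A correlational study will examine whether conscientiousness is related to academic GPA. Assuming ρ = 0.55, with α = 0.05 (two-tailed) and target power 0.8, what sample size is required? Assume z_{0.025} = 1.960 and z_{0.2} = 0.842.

n = 24

Fisher's z: C = ½·ln((1+r)/(1−r)) = ½·ln(3.4444) = 0.6184.
n = ((z_{α/2} + z_β)/C)² + 3.
(1.960 + 0.842) / 0.6184 = 2.802 / 0.6184 = 4.531.
n = 4.531² + 3 = 20.53 + 3 = 23.5.
Round up.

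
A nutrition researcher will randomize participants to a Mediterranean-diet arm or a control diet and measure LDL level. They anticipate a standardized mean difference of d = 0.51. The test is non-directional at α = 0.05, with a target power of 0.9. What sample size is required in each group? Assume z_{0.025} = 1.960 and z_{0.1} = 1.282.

n = 81 per group

For two independent groups with equal n: n = 2·((z_{α/2} + z_β) / d)².
z_{α/2} + z_β = 1.960 + 1.282 = 3.242.
n = 2 × (3.242 / 0.51)² = 2 × 6.357² = 2 × 40.41 = 80.8.
Round up to the next whole participant.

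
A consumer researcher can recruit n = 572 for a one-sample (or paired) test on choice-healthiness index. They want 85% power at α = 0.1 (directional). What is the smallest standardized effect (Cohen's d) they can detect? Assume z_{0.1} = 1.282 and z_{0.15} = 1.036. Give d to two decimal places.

For a single sample (or paired design) of n = 572: d_min = (z_{α} + z_β)/√n.
z-sum = 1.282 + 1.036 = 2.318.
d_min = 2.318 / √572 = 2.318 / 23.917 = 0.097.

d_min ≈ 0.10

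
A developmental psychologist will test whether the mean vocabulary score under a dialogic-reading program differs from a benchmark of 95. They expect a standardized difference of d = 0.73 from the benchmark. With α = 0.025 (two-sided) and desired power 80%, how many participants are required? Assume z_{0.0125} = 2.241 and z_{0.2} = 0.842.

For a one-sample test: n = ((z_{α/2} + z_β) / d)².
z_{α/2} + z_β = 2.241 + 0.842 = 3.083.
n = (3.083 / 0.73)² = 4.223² = 17.84.
Round up.

n = 18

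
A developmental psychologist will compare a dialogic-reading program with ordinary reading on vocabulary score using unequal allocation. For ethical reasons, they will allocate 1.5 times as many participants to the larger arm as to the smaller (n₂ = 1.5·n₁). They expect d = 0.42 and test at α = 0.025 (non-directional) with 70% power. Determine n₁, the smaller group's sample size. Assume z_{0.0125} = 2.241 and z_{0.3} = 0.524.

With allocation ratio k = n₂/n₁ = 1.5, Var(x̄₁−x̄₂) = σ²(1/n₁ + 1/(k·n₁)) = σ²·(k+1)/(k·n₁).
So n₁ = (1 + 1/k)·((z_{α/2} + z_β)/d)² = 1.667 × (2.765/0.42)².
n₁ = 1.667 × 43.34 = 72.2.
Round up: n₁ = 73, giving n₂ = ⌈1.5 × 73⌉ = ⌈109.5⌉ = 110.

n₁ = 73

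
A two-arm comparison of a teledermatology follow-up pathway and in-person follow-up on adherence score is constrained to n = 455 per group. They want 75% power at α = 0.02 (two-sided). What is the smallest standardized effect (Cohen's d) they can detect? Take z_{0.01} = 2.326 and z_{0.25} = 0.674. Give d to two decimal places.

For two independent groups of n = 455 each: d_min = (z_{α/2} + z_β)·√(2/n).
z-sum = 2.326 + 0.674 = 3.000.
d_min = 3.000 × √(2/455) = 3.000 × 0.0663 = 0.199.

d_min ≈ 0.20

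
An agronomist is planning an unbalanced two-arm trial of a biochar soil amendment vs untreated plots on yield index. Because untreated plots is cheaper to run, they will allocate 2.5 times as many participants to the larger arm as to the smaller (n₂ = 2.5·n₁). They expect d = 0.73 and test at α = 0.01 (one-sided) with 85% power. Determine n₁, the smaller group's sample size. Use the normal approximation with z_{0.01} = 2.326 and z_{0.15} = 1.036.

n₁ = 30

With allocation ratio k = n₂/n₁ = 2.5, Var(x̄₁−x̄₂) = σ²(1/n₁ + 1/(k·n₁)) = σ²·(k+1)/(k·n₁).
So n₁ = (1 + 1/k)·((z_{α} + z_β)/d)² = 1.400 × (3.362/0.73)².
n₁ = 1.400 × 21.21 = 29.7.
Round up: n₁ = 30, giving n₂ = 2.5 × 30 = 75.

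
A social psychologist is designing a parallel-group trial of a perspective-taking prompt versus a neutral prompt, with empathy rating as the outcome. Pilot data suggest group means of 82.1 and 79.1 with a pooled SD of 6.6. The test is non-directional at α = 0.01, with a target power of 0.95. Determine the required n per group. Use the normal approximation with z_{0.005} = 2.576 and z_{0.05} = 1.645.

n = 173 per group

Cohen's d = |M₁ − M₂| / SD_pooled = |82.1 − 79.1| / 6.6 = 3.0 / 6.6 = 0.455.
For two independent groups with equal n: n = 2·((z_{α/2} + z_β) / d)².
z_{α/2} + z_β = 2.576 + 1.645 = 4.221.
n = 2 × (4.221 / 0.455)² = 2 × 9.277² = 2 × 86.06 = 172.1.
Round up to the next whole participant.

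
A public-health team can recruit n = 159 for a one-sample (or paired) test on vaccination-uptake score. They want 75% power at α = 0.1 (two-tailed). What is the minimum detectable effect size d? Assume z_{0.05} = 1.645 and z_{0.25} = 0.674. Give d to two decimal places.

d_min ≈ 0.18

For a single sample (or paired design) of n = 159: d_min = (z_{α/2} + z_β)/√n.
z-sum = 1.645 + 0.674 = 2.319.
d_min = 2.319 / √159 = 2.319 / 12.610 = 0.184.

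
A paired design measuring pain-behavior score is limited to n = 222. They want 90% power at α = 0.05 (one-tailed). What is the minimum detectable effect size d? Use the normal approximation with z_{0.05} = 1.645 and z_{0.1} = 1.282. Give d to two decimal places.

For a single sample (or paired design) of n = 222: d_min = (z_{α} + z_β)/√n.
z-sum = 1.645 + 1.282 = 2.927.
d_min = 2.927 / √222 = 2.927 / 14.900 = 0.196.

d_min ≈ 0.20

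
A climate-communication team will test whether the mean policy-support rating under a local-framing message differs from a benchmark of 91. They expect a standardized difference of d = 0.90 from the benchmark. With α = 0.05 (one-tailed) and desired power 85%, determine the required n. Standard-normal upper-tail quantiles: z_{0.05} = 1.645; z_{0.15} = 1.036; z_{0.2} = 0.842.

n = 9

For a one-sample test: n = ((z_{α} + z_β) / d)².
z_{α} + z_β = 1.645 + 1.036 = 2.681.
n = (2.681 / 0.90)² = 2.979² = 8.87.
Round up.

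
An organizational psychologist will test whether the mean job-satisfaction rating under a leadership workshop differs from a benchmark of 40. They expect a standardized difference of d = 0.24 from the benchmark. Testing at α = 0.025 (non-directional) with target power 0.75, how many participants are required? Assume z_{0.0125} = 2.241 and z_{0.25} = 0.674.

For a one-sample test: n = ((z_{α/2} + z_β) / d)².
z_{α/2} + z_β = 2.241 + 0.674 = 2.915.
n = (2.915 / 0.24)² = 12.146² = 147.52.
Round up.

n = 148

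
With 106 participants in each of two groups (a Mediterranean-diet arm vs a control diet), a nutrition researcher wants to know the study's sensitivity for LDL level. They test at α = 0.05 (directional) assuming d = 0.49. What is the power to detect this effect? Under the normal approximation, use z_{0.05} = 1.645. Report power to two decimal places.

For two equal groups, power = Φ(d·√(n/2) − z_{α}).
d·√(n/2) = 0.49 × √(106/2) = 0.49 × 7.280 = 3.567.
z_β = 3.567 − 1.645 = 1.922.
Power = Φ(1.922) = 0.973.

power ≈ 0.97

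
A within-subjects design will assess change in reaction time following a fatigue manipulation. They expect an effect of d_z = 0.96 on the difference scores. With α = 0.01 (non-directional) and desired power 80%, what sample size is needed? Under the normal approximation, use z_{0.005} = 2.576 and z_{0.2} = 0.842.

For a paired (one-sample on differences) test: n = ((z_{α/2} + z_β) / d)².
z_{α/2} + z_β = 2.576 + 0.842 = 3.418.
n = (3.418 / 0.96)² = 3.560² = 12.68.
Round up.

n = 13 pairs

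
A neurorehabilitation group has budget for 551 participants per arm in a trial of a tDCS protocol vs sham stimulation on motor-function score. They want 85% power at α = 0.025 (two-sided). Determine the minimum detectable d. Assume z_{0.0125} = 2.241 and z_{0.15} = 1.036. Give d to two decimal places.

For two independent groups of n = 551 each: d_min = (z_{α/2} + z_β)·√(2/n).
z-sum = 2.241 + 1.036 = 3.277.
d_min = 3.277 × √(2/551) = 3.277 × 0.0602 = 0.197.

d_min ≈ 0.20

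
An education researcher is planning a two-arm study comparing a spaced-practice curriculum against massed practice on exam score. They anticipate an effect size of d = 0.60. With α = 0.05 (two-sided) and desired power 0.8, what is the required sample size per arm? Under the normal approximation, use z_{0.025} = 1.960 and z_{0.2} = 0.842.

For two independent groups with equal n: n = 2·((z_{α/2} + z_β) / d)².
z_{α/2} + z_β = 1.960 + 0.842 = 2.802.
n = 2 × (2.802 / 0.60)² = 2 × 4.670² = 2 × 21.81 = 43.6.
Round up to the next whole participant.

n = 44 per group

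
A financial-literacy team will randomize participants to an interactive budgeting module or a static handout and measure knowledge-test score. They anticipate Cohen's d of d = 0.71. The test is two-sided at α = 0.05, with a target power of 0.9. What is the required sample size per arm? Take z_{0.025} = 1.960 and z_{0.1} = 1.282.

n = 42 per group

For two independent groups with equal n: n = 2·((z_{α/2} + z_β) / d)².
z_{α/2} + z_β = 1.960 + 1.282 = 3.242.
n = 2 × (3.242 / 0.71)² = 2 × 4.566² = 2 × 20.85 = 41.7.
Round up to the next whole participant.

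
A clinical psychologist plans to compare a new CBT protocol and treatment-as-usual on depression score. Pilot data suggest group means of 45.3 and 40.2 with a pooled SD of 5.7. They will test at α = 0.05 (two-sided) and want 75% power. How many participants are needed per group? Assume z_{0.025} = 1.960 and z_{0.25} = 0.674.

Cohen's d = |M₁ − M₂| / SD_pooled = |45.3 − 40.2| / 5.7 = 5.1 / 5.7 = 0.895.
For two independent groups with equal n: n = 2·((z_{α/2} + z_β) / d)².
z_{α/2} + z_β = 1.960 + 0.674 = 2.634.
n = 2 × (2.634 / 0.895)² = 2 × 2.943² = 2 × 8.66 = 17.3.
Round up to the next whole participant.

n = 18 per group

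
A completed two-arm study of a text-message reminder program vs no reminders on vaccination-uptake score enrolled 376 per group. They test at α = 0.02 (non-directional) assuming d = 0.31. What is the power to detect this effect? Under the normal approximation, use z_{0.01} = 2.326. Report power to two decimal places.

power ≈ 0.97

For two equal groups, power = Φ(d·√(n/2) − z_{α/2}).
d·√(n/2) = 0.31 × √(376/2) = 0.31 × 13.711 = 4.251.
z_β = 4.251 − 2.326 = 1.925.
Power = Φ(1.925) = 0.973.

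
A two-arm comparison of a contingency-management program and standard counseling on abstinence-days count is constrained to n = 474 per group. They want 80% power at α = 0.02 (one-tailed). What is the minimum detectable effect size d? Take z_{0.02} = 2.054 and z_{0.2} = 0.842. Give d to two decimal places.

For two independent groups of n = 474 each: d_min = (z_{α} + z_β)·√(2/n).
z-sum = 2.054 + 0.842 = 2.896.
d_min = 2.896 × √(2/474) = 2.896 × 0.0650 = 0.188.

d_min ≈ 0.19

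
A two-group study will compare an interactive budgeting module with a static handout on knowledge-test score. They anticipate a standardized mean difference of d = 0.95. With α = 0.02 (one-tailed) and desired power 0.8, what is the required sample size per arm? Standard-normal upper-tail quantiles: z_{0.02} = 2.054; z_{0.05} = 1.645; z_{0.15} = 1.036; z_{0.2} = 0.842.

For two independent groups with equal n: n = 2·((z_{α} + z_β) / d)².
z_{α} + z_β = 2.054 + 0.842 = 2.896.
n = 2 × (2.896 / 0.95)² = 2 × 3.048² = 2 × 9.29 = 18.6.
Round up to the next whole participant.

n = 19 per group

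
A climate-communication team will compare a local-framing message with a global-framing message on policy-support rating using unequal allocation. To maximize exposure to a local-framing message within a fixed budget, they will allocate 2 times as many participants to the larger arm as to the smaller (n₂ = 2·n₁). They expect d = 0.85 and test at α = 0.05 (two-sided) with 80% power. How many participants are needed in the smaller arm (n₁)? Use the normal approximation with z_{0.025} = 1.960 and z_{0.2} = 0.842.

n₁ = 17

With allocation ratio k = n₂/n₁ = 2, Var(x̄₁−x̄₂) = σ²(1/n₁ + 1/(k·n₁)) = σ²·(k+1)/(k·n₁).
So n₁ = (1 + 1/k)·((z_{α/2} + z_β)/d)² = 1.500 × (2.802/0.85)².
n₁ = 1.500 × 10.87 = 16.3.
Round up: n₁ = 17, giving n₂ = 2 × 17 = 34.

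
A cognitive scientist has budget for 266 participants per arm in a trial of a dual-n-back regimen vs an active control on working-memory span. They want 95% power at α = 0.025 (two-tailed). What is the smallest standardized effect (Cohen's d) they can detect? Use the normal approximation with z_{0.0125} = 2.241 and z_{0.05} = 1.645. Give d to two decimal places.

For two independent groups of n = 266 each: d_min = (z_{α/2} + z_β)·√(2/n).
z-sum = 2.241 + 1.645 = 3.886.
d_min = 3.886 × √(2/266) = 3.886 × 0.0867 = 0.337.

d_min ≈ 0.34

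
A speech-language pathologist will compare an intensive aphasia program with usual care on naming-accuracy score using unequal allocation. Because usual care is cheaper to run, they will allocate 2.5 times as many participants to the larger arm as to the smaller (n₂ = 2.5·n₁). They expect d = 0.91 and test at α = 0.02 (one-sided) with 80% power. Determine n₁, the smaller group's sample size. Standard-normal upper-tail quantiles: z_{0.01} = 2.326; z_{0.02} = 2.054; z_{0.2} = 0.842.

n₁ = 15

With allocation ratio k = n₂/n₁ = 2.5, Var(x̄₁−x̄₂) = σ²(1/n₁ + 1/(k·n₁)) = σ²·(k+1)/(k·n₁).
So n₁ = (1 + 1/k)·((z_{α} + z_β)/d)² = 1.400 × (2.896/0.91)².
n₁ = 1.400 × 10.13 = 14.2.
Round up: n₁ = 15, giving n₂ = ⌈2.5 × 15⌉ = ⌈37.5⌉ = 38.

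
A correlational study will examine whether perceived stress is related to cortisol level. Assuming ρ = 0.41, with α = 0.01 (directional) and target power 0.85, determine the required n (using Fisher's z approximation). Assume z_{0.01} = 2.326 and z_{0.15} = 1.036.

Fisher's z: C = ½·ln((1+r)/(1−r)) = ½·ln(2.3898) = 0.4356.
n = ((z_{α} + z_β)/C)² + 3.
(2.326 + 1.036) / 0.4356 = 3.362 / 0.4356 = 7.718.
n = 7.718² + 3 = 59.57 + 3 = 62.6.
Round up.

n = 63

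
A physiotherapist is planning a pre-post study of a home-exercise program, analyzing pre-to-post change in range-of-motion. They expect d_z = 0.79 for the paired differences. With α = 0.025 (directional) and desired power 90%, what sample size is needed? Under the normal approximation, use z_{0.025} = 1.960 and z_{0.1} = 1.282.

n = 17 pairs

For a paired (one-sample on differences) test: n = ((z_{α} + z_β) / d)².
z_{α} + z_β = 1.960 + 1.282 = 3.242.
n = (3.242 / 0.79)² = 4.104² = 16.84.
Round up.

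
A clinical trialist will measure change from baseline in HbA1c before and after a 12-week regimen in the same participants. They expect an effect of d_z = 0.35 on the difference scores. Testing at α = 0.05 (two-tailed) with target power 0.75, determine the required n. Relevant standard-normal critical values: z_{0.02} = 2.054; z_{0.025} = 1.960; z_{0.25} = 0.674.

For a paired (one-sample on differences) test: n = ((z_{α/2} + z_β) / d)².
z_{α/2} + z_β = 1.960 + 0.674 = 2.634.
n = (2.634 / 0.35)² = 7.526² = 56.64.
Round up.

n = 57 pairs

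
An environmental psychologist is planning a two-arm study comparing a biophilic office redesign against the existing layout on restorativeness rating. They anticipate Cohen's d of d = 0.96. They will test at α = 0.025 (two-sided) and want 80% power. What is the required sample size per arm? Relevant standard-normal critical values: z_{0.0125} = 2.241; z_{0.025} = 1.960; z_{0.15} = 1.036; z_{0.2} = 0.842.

For two independent groups with equal n: n = 2·((z_{α/2} + z_β) / d)².
z_{α/2} + z_β = 2.241 + 0.842 = 3.083.
n = 2 × (3.083 / 0.96)² = 2 × 3.211² = 2 × 10.31 = 20.6.
Round up to the next whole participant.

n = 21 per group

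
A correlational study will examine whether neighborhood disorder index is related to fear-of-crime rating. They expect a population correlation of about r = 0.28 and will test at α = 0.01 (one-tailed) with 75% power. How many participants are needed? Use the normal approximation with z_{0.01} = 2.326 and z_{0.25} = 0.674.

Fisher's z: C = ½·ln((1+r)/(1−r)) = ½·ln(1.7778) = 0.2877.
n = ((z_{α} + z_β)/C)² + 3.
(2.326 + 0.674) / 0.2877 = 3.000 / 0.2877 = 10.428.
n = 10.428² + 3 = 108.73 + 3 = 111.7.
Round up.

n = 112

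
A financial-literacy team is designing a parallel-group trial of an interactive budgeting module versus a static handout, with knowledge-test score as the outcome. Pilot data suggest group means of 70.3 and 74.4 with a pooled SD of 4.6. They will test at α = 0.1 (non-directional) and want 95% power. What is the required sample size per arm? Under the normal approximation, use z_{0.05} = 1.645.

n = 28 per group

Cohen's d = |M₁ − M₂| / SD_pooled = |70.3 − 74.4| / 4.6 = 4.1 / 4.6 = 0.891.
For two independent groups with equal n: n = 2·((z_{α/2} + z_β) / d)².
z_{α/2} + z_β = 1.645 + 1.645 = 3.290.
n = 2 × (3.290 / 0.891)² = 2 × 3.692² = 2 × 13.63 = 27.3.
Round up to the next whole participant.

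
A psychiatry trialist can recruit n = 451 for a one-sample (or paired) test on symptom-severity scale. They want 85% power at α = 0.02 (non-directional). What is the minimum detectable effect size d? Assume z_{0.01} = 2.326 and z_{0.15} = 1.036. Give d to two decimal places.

d_min ≈ 0.16

For a single sample (or paired design) of n = 451: d_min = (z_{α/2} + z_β)/√n.
z-sum = 2.326 + 1.036 = 3.362.
d_min = 3.362 / √451 = 3.362 / 21.237 = 0.158.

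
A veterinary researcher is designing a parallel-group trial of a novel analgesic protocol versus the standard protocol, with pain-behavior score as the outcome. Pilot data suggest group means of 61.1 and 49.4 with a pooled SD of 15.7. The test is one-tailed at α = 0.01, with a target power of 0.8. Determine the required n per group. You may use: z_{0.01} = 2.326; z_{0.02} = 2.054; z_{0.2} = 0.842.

Cohen's d = |M₁ − M₂| / SD_pooled = |61.1 − 49.4| / 15.7 = 11.7 / 15.7 = 0.745.
For two independent groups with equal n: n = 2·((z_{α} + z_β) / d)².
z_{α} + z_β = 2.326 + 0.842 = 3.168.
n = 2 × (3.168 / 0.745)² = 2 × 4.252² = 2 × 18.08 = 36.2.
Round up to the next whole participant.

n = 37 per group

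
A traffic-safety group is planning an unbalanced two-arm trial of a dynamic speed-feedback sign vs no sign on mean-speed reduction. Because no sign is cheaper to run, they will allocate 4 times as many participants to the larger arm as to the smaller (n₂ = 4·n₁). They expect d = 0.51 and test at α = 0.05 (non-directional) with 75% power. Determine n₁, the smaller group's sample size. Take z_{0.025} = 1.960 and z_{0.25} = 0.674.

With allocation ratio k = n₂/n₁ = 4, Var(x̄₁−x̄₂) = σ²(1/n₁ + 1/(k·n₁)) = σ²·(k+1)/(k·n₁).
So n₁ = (1 + 1/k)·((z_{α/2} + z_β)/d)² = 1.250 × (2.634/0.51)².
n₁ = 1.250 × 26.67 = 33.3.
Round up: n₁ = 34, giving n₂ = 4 × 34 = 136.

n₁ = 34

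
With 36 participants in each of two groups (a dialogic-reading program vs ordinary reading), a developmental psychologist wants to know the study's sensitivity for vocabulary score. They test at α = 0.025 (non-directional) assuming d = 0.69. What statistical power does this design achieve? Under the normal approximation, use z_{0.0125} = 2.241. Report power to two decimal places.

power ≈ 0.75

For two equal groups, power = Φ(d·√(n/2) − z_{α/2}).
d·√(n/2) = 0.69 × √(36/2) = 0.69 × 4.243 = 2.927.
z_β = 2.927 − 2.241 = 0.686.
Power = Φ(0.686) = 0.754.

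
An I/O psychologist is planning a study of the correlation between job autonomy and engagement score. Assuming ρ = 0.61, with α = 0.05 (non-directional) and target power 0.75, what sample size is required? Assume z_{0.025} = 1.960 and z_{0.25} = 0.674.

Fisher's z: C = ½·ln((1+r)/(1−r)) = ½·ln(4.1282) = 0.7089.
n = ((z_{α/2} + z_β)/C)² + 3.
(1.960 + 0.674) / 0.7089 = 2.634 / 0.7089 = 3.716.
n = 3.716² + 3 = 13.81 + 3 = 16.8.
Round up.

n = 17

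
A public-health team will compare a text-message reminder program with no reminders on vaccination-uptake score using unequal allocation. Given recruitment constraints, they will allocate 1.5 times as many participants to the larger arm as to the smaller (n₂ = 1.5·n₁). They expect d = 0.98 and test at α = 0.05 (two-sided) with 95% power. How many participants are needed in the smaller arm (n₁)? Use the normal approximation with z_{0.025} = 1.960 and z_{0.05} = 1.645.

With allocation ratio k = n₂/n₁ = 1.5, Var(x̄₁−x̄₂) = σ²(1/n₁ + 1/(k·n₁)) = σ²·(k+1)/(k·n₁).
So n₁ = (1 + 1/k)·((z_{α/2} + z_β)/d)² = 1.667 × (3.605/0.98)².
n₁ = 1.667 × 13.53 = 22.6.
Round up: n₁ = 23, giving n₂ = ⌈1.5 × 23⌉ = ⌈34.5⌉ = 35.

n₁ = 23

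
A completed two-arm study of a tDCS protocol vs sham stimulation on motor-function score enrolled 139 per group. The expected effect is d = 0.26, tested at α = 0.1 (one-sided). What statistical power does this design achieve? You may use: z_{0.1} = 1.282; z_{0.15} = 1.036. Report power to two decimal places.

For two equal groups, power = Φ(d·√(n/2) − z_{α}).
d·√(n/2) = 0.26 × √(139/2) = 0.26 × 8.337 = 2.168.
z_β = 2.168 − 1.282 = 0.886.
Power = Φ(0.886) = 0.812.

power ≈ 0.81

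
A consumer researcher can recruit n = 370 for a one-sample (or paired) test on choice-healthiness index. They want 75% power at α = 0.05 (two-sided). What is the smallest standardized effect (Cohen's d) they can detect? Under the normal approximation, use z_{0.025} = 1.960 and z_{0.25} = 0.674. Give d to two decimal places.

d_min ≈ 0.14

For a single sample (or paired design) of n = 370: d_min = (z_{α/2} + z_β)/√n.
z-sum = 1.960 + 0.674 = 2.634.
d_min = 2.634 / √370 = 2.634 / 19.235 = 0.137.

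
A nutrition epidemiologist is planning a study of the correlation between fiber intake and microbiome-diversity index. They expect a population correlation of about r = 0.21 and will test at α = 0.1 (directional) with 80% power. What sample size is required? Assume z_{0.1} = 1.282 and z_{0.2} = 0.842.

Fisher's z: C = ½·ln((1+r)/(1−r)) = ½·ln(1.5316) = 0.2132.
n = ((z_{α} + z_β)/C)² + 3.
(1.282 + 0.842) / 0.2132 = 2.124 / 0.2132 = 9.962.
n = 9.962² + 3 = 99.25 + 3 = 102.3.
Round up.

n = 103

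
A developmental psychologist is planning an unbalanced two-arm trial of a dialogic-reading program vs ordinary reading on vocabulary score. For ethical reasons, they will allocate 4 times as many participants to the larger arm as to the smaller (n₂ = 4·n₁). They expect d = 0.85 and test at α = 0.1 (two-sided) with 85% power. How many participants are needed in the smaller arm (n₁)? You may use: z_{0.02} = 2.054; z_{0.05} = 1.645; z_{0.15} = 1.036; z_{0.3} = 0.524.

n₁ = 13

With allocation ratio k = n₂/n₁ = 4, Var(x̄₁−x̄₂) = σ²(1/n₁ + 1/(k·n₁)) = σ²·(k+1)/(k·n₁).
So n₁ = (1 + 1/k)·((z_{α/2} + z_β)/d)² = 1.250 × (2.681/0.85)².
n₁ = 1.250 × 9.95 = 12.4.
Round up: n₁ = 13, giving n₂ = 4 × 13 = 52.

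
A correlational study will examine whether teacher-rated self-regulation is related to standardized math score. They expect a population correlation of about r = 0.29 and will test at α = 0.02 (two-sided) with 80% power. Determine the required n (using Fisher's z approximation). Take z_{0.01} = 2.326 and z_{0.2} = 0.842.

Fisher's z: C = ½·ln((1+r)/(1−r)) = ½·ln(1.8169) = 0.2986.
n = ((z_{α/2} + z_β)/C)² + 3.
(2.326 + 0.842) / 0.2986 = 3.168 / 0.2986 = 10.610.
n = 10.610² + 3 = 112.56 + 3 = 115.6.
Round up.

n = 116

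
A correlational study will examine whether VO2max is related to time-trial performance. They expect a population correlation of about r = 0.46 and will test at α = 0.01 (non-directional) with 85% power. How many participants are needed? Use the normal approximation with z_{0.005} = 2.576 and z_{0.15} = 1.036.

n = 56

Fisher's z: C = ½·ln((1+r)/(1−r)) = ½·ln(2.7037) = 0.4973.
n = ((z_{α/2} + z_β)/C)² + 3.
(2.576 + 1.036) / 0.4973 = 3.612 / 0.4973 = 7.263.
n = 7.263² + 3 = 52.75 + 3 = 55.8.
Round up.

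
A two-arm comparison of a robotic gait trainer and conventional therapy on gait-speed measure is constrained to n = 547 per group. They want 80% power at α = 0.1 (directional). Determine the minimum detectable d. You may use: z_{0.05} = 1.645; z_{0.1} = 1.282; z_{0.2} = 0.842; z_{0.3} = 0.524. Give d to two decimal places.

d_min ≈ 0.13

For two independent groups of n = 547 each: d_min = (z_{α} + z_β)·√(2/n).
z-sum = 1.282 + 0.842 = 2.124.
d_min = 2.124 × √(2/547) = 2.124 × 0.0605 = 0.128.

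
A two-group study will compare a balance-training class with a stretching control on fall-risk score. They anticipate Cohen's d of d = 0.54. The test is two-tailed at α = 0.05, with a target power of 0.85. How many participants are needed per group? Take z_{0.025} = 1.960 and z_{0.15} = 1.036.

For two independent groups with equal n: n = 2·((z_{α/2} + z_β) / d)².
z_{α/2} + z_β = 1.960 + 1.036 = 2.996.
n = 2 × (2.996 / 0.54)² = 2 × 5.548² = 2 × 30.78 = 61.6.
Round up to the next whole participant.

n = 62 per group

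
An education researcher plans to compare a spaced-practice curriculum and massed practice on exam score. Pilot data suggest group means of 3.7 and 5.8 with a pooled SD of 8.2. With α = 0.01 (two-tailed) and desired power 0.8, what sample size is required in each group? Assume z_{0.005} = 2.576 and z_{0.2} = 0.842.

Cohen's d = |M₁ − M₂| / SD_pooled = |3.7 − 5.8| / 8.2 = 2.1 / 8.2 = 0.256.
For two independent groups with equal n: n = 2·((z_{α/2} + z_β) / d)².
z_{α/2} + z_β = 2.576 + 0.842 = 3.418.
n = 2 × (3.418 / 0.256)² = 2 × 13.352² = 2 × 178.26 = 356.5.
Round up to the next whole participant.

n = 357 per group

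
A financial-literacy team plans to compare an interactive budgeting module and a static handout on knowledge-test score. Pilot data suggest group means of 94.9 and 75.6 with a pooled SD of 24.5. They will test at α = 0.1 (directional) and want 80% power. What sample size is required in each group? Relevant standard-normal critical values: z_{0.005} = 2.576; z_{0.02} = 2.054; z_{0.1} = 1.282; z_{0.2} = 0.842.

n = 15 per group

Cohen's d = |M₁ − M₂| / SD_pooled = |94.9 − 75.6| / 24.5 = 19.3 / 24.5 = 0.788.
For two independent groups with equal n: n = 2·((z_{α} + z_β) / d)².
z_{α} + z_β = 1.282 + 0.842 = 2.124.
n = 2 × (2.124 / 0.788)² = 2 × 2.695² = 2 × 7.27 = 14.5.
Round up to the next whole participant.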